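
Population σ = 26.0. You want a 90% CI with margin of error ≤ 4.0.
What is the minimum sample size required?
n ≥ 115

For margin E ≤ 4.0:
n ≥ (z* · σ / E)²
n ≥ (1.645 · 26.0 / 4.0)²
n ≥ 114.33

Minimum n = 115 (rounding up)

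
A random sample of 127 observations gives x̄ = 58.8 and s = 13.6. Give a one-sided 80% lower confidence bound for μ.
μ ≥ 57.78

Lower bound (one-sided):
t* = 0.844 (one-sided for 80%)
Lower bound = x̄ - t* · s/√n = 58.8 - 0.844 · 13.6/√127 = 57.78

We are 80% confident that μ ≥ 57.78.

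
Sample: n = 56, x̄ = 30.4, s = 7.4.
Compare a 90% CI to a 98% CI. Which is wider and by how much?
98% CI is wider by 1.43

df = 55
90% CI: t* = 1.673, (28.75, 32.05), width = 2 · t* · s/√n = 3.31
98% CI: t* = 2.396, (28.03, 32.77), width = 2 · t* · s/√n = 4.74

The 98% CI is wider by 4.74 - 3.31 = 1.43.
Higher confidence requires a wider interval.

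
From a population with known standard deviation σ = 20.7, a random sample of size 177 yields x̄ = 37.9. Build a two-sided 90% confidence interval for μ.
(35.34, 40.46)

z-interval (σ known):
z* = 1.645 for 90% confidence

Margin of error = z* · σ/√n = 1.645 · 20.7/√177 = 2.56

CI: (37.9 - 2.56, 37.9 + 2.56) = (35.34, 40.46)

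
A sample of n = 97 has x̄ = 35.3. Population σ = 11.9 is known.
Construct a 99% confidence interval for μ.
(32.19, 38.41)

z-interval (σ known):
z* = 2.576 for 99% confidence

Margin of error = z* · σ/√n = 2.576 · 11.9/√97 = 3.11

CI: (35.3 - 3.11, 35.3 + 3.11) = (32.19, 38.41)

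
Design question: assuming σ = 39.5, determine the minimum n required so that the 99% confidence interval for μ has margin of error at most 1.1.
n ≥ 8557

For margin E ≤ 1.1:
n ≥ (z* · σ / E)²
n ≥ (2.576 · 39.5 / 1.1)²
n ≥ 8556.59

Minimum n = 8557 (rounding up)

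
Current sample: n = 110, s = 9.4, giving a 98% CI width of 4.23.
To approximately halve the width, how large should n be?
n ≈ 440

CI width ∝ 1/√n
To reduce width by factor 2, need √n to grow by 2 → need 2² = 4 times as many samples.

Current: n = 110, width = 4.23
New: n = 440, width ≈ 2.09

Width reduced by factor of 4.23/2.09 = 2.02.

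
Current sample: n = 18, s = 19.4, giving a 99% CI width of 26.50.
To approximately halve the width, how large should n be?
n ≈ 72

CI width ∝ 1/√n
To reduce width by factor 2, need √n to grow by 2 → need 2² = 4 times as many samples.

Current: n = 18, width = 26.50
New: n = 72, width ≈ 12.10

Width reduced by factor of 26.50/12.10 = 2.19.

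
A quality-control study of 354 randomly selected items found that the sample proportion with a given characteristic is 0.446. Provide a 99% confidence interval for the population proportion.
(0.378, 0.514)

Proportion CI:
SE = √(p̂(1-p̂)/n) = √(0.446 · 0.554 / 354) = 0.02642

z* = 2.576
Margin = z* · SE = 2.576 · 0.02642 = 0.0681

CI: 0.446 ± 0.0681 = (0.378, 0.514)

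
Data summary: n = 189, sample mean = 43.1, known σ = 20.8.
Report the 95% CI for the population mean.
(40.13, 46.07)

z-interval (σ known):
z* = 1.960 for 95% confidence

Margin of error = z* · σ/√n = 1.960 · 20.8/√189 = 2.97

CI: (43.1 - 2.97, 43.1 + 2.97) = (40.13, 46.07)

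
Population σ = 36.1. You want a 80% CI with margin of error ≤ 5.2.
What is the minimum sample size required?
n ≥ 80

For margin E ≤ 5.2:
n ≥ (z* · σ / E)²
n ≥ (1.282 · 36.1 / 5.2)²
n ≥ 79.21

Minimum n = 80 (rounding up)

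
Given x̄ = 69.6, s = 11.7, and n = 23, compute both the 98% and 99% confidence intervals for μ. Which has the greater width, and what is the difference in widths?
99% CI is wider by 1.51

df = 22
98% CI: t* = 2.508, (63.48, 75.72), width = 2 · t* · s/√n = 12.24
99% CI: t* = 2.819, (62.72, 76.48), width = 2 · t* · s/√n = 13.75

The 99% CI is wider by 13.75 - 12.24 = 1.51.
Higher confidence requires a wider interval.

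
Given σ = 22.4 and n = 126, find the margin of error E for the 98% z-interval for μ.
Margin of error = 4.64

Margin of error = z* · σ/√n
= 2.326 · 22.4/√126
= 2.326 · 22.4/11.2250
= 4.64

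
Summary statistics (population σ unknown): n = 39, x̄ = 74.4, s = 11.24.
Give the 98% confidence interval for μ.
(70.03, 78.77)

t-interval (σ unknown):
df = n - 1 = 38
t* = 2.429 for 98% confidence

Margin of error = t* · s/√n = 2.429 · 11.24/√39 = 4.37

CI: (70.03, 78.77)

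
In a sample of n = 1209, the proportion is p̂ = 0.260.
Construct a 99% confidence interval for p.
(0.228, 0.292)

Proportion CI:
SE = √(p̂(1-p̂)/n) = √(0.260 · 0.740 / 1209) = 0.01262

z* = 2.576
Margin = z* · SE = 2.576 · 0.01262 = 0.0325

CI: 0.260 ± 0.0325 = (0.228, 0.292)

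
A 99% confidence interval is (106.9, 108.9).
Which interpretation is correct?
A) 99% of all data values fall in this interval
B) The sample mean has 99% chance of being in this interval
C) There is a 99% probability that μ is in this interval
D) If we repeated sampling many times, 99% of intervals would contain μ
D

A) Wrong — a CI is about the parameter μ, not individual data values.
B) Wrong — x̄ is observed and sits in the interval by construction.
C) Wrong — μ is fixed; the randomness lives in the interval, not in μ.
D) Correct — this is the frequentist long-run coverage interpretation.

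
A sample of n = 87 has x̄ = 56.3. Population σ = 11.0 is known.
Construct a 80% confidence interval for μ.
(54.79, 57.81)

z-interval (σ known):
z* = 1.282 for 80% confidence

Margin of error = z* · σ/√n = 1.282 · 11.0/√87 = 1.51

CI: (56.3 - 1.51, 56.3 + 1.51) = (54.79, 57.81)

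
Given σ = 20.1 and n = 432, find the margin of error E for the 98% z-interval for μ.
Margin of error = 2.25

Margin of error = z* · σ/√n
= 2.326 · 20.1/√432
= 2.326 · 20.1/20.7846
= 2.25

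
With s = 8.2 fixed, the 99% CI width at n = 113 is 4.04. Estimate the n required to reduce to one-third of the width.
n ≈ 1017

CI width ∝ 1/√n
To reduce width by factor 3, need √n to grow by 3 → need 3² = 9 times as many samples.

Current: n = 113, width = 4.04
New: n = 1017, width ≈ 1.33

Width reduced by factor of 4.04/1.33 = 3.04.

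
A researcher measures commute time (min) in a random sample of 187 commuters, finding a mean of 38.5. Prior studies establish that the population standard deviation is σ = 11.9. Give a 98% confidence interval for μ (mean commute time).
(36.48, 40.52)

z-interval (σ known):
z* = 2.326 for 98% confidence

Margin of error = z* · σ/√n = 2.326 · 11.9/√187 = 2.02

CI: (38.5 - 2.02, 38.5 + 2.02) = (36.48, 40.52)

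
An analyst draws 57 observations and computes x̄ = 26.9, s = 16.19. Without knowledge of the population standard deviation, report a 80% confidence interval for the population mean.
(24.12, 29.68)

t-interval (σ unknown):
df = n - 1 = 56
t* = 1.297 for 80% confidence

Margin of error = t* · s/√n = 1.297 · 16.19/√57 = 2.78

CI: (24.12, 29.68)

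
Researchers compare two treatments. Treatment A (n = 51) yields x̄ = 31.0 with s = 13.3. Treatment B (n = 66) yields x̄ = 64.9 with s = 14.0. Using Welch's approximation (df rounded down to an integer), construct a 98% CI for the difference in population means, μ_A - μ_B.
(-39.89, -27.91)

Difference: x̄₁ - x̄₂ = -33.90
SE = √(s₁²/n₁ + s₂²/n₂) = √(13.3²/51 + 14.0²/66) = 2.5373
df = 110.16 → 110 (Welch–Satterthwaite, rounded down)
t* = 2.361

CI: -33.90 ± 2.361 · 2.5373 = -33.90 ± 5.99 = (-39.89, -27.91)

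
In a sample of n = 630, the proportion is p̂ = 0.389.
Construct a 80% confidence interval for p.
(0.364, 0.414)

Proportion CI:
SE = √(p̂(1-p̂)/n) = √(0.389 · 0.611 / 630) = 0.01942

z* = 1.282
Margin = z* · SE = 1.282 · 0.01942 = 0.0249

CI: 0.389 ± 0.0249 = (0.364, 0.414)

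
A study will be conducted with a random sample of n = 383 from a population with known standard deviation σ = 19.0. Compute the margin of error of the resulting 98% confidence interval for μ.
Margin of error = 2.26

Margin of error = z* · σ/√n
= 2.326 · 19.0/√383
= 2.326 · 19.0/19.5704
= 2.26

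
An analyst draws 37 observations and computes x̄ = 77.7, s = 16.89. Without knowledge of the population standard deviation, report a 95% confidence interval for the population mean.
(72.07, 83.33)

t-interval (σ unknown):
df = n - 1 = 36
t* = 2.028 for 95% confidence

Margin of error = t* · s/√n = 2.028 · 16.89/√37 = 5.63

CI: (72.07, 83.33)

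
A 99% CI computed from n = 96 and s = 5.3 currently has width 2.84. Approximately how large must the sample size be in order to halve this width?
n ≈ 384

CI width ∝ 1/√n
To reduce width by factor 2, need √n to grow by 2 → need 2² = 4 times as many samples.

Current: n = 96, width = 2.84
New: n = 384, width ≈ 1.40

Width reduced by factor of 2.84/1.40 = 2.03.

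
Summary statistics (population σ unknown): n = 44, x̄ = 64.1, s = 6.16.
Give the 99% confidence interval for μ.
(61.60, 66.60)

t-interval (σ unknown):
df = n - 1 = 43
t* = 2.695 for 99% confidence

Margin of error = t* · s/√n = 2.695 · 6.16/√44 = 2.50

CI: (61.60, 66.60)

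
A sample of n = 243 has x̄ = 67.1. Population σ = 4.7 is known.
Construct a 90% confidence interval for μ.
(66.60, 67.60)

z-interval (σ known):
z* = 1.645 for 90% confidence

Margin of error = z* · σ/√n = 1.645 · 4.7/√243 = 0.50

CI: (67.1 - 0.50, 67.1 + 0.50) = (66.60, 67.60)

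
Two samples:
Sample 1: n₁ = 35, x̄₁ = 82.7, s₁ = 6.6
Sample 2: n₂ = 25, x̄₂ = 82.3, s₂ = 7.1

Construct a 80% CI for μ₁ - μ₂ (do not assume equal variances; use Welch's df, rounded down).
(-1.95, 2.75)

Difference: x̄₁ - x̄₂ = 0.40
SE = √(s₁²/n₁ + s₂²/n₂) = √(6.6²/35 + 7.1²/25) = 1.8058
df = 49.47 → 49 (Welch–Satterthwaite, rounded down)
t* = 1.299

CI: 0.40 ± 1.299 · 1.8058 = 0.40 ± 2.35 = (-1.95, 2.75)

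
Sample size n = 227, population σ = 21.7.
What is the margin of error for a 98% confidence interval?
Margin of error = 3.35

Margin of error = z* · σ/√n
= 2.326 · 21.7/√227
= 2.326 · 21.7/15.0665
= 3.35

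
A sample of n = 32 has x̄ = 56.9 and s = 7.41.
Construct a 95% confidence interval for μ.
(54.23, 59.57)

t-interval (σ unknown):
df = n - 1 = 31
t* = 2.040 for 95% confidence

Margin of error = t* · s/√n = 2.040 · 7.41/√32 = 2.67

CI: (54.23, 59.57)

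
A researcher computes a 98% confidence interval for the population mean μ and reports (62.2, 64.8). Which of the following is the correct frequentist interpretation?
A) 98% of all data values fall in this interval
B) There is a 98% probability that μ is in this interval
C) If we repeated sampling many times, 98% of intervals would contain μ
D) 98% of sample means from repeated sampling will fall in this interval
C

A) Wrong — a CI is about the parameter μ, not individual data values.
B) Wrong — μ is fixed; the randomness lives in the interval, not in μ.
C) Correct — this is the frequentist long-run coverage interpretation.
D) Wrong — coverage applies to intervals containing μ, not to future x̄ values.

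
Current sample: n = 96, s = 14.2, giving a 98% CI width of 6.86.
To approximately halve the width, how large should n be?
n ≈ 384

CI width ∝ 1/√n
To reduce width by factor 2, need √n to grow by 2 → need 2² = 4 times as many samples.

Current: n = 96, width = 6.86
New: n = 384, width ≈ 3.39

Width reduced by factor of 6.86/3.39 = 2.02.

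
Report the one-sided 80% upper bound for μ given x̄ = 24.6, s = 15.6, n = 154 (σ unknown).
μ ≤ 25.66

Upper bound (one-sided):
t* = 0.844 (one-sided for 80%)
Upper bound = x̄ + t* · s/√n = 24.6 + 0.844 · 15.6/√154 = 25.66

We are 80% confident that μ ≤ 25.66.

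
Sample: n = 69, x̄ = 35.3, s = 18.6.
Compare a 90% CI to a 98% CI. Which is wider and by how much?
98% CI is wider by 3.20

df = 68
90% CI: t* = 1.668, (31.57, 39.03), width = 2 · t* · s/√n = 7.47
98% CI: t* = 2.382, (29.97, 40.63), width = 2 · t* · s/√n = 10.67

The 98% CI is wider by 10.67 - 7.47 = 3.20.
Higher confidence requires a wider interval.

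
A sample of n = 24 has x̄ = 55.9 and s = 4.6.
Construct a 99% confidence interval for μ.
(53.26, 58.54)

t-interval (σ unknown):
df = n - 1 = 23
t* = 2.807 for 99% confidence

Margin of error = t* · s/√n = 2.807 · 4.6/√24 = 2.64

CI: (53.26, 58.54)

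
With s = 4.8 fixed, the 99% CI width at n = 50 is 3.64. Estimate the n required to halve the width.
n ≈ 200

CI width ∝ 1/√n
To reduce width by factor 2, need √n to grow by 2 → need 2² = 4 times as many samples.

Current: n = 50, width = 3.64
New: n = 200, width ≈ 1.77

Width reduced by factor of 3.64/1.77 = 2.06.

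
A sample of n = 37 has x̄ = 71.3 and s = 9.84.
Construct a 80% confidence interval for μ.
(69.19, 73.41)

t-interval (σ unknown):
df = n - 1 = 36
t* = 1.306 for 80% confidence

Margin of error = t* · s/√n = 1.306 · 9.84/√37 = 2.11

CI: (69.19, 73.41)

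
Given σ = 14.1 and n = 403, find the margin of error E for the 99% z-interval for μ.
Margin of error = 1.81

Margin of error = z* · σ/√n
= 2.576 · 14.1/√403
= 2.576 · 14.1/20.0749
= 1.81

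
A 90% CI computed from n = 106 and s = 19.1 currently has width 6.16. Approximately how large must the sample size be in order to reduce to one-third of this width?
n ≈ 954

CI width ∝ 1/√n
To reduce width by factor 3, need √n to grow by 3 → need 3² = 9 times as many samples.

Current: n = 106, width = 6.16
New: n = 954, width ≈ 2.04

Width reduced by factor of 6.16/2.04 = 3.02.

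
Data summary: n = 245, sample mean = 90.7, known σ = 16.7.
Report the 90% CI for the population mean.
(88.94, 92.46)

z-interval (σ known):
z* = 1.645 for 90% confidence

Margin of error = z* · σ/√n = 1.645 · 16.7/√245 = 1.76

CI: (90.7 - 1.76, 90.7 + 1.76) = (88.94, 92.46)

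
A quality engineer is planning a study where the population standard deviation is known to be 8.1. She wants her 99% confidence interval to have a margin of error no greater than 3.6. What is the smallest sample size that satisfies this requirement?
n ≥ 34

For margin E ≤ 3.6:
n ≥ (z* · σ / E)²
n ≥ (2.576 · 8.1 / 3.6)²
n ≥ 33.59

Minimum n = 34 (rounding up)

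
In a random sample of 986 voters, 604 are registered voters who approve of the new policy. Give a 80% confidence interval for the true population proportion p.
(0.593, 0.632)

Proportion CI:
p̂ = 604/986 = 0.61258
SE = √(p̂(1-p̂)/n) = √(0.61258 · 0.38742 / 986) = 0.01551

z* = 1.282
Margin = z* · SE = 1.282 · 0.01551 = 0.0199

CI: 0.61258 ± 0.0199 = (0.593, 0.632)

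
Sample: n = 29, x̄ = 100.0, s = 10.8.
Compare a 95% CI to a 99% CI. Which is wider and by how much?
99% CI is wider by 2.87

df = 28
95% CI: t* = 2.048, (95.89, 104.11), width = 2 · t* · s/√n = 8.21
99% CI: t* = 2.763, (94.46, 105.54), width = 2 · t* · s/√n = 11.08

The 99% CI is wider by 11.08 - 8.21 = 2.87.
Higher confidence requires a wider interval.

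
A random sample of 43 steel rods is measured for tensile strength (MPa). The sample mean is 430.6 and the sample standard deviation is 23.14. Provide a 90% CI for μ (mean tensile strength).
(424.66, 436.54)

t-interval (σ unknown):
df = n - 1 = 42
t* = 1.682 for 90% confidence

Margin of error = t* · s/√n = 1.682 · 23.14/√43 = 5.94

CI: (424.66, 436.54)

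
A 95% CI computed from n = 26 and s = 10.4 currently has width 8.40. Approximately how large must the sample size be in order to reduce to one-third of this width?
n ≈ 234

CI width ∝ 1/√n
To reduce width by factor 3, need √n to grow by 3 → need 3² = 9 times as many samples.

Current: n = 26, width = 8.40
New: n = 234, width ≈ 2.68

Width reduced by factor of 8.40/2.68 = 3.13.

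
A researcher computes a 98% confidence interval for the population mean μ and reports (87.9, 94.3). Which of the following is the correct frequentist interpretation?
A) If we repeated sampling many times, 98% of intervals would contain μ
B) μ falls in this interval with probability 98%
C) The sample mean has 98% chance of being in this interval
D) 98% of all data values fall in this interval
A

A) Correct — this is the frequentist long-run coverage interpretation.
B) Wrong — μ is fixed; the randomness lives in the interval, not in μ.
C) Wrong — x̄ is observed and sits in the interval by construction.
D) Wrong — a CI is about the parameter μ, not individual data values.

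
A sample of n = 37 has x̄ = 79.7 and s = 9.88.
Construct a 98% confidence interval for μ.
(75.75, 83.65)

t-interval (σ unknown):
df = n - 1 = 36
t* = 2.434 for 98% confidence

Margin of error = t* · s/√n = 2.434 · 9.88/√37 = 3.95

CI: (75.75, 83.65)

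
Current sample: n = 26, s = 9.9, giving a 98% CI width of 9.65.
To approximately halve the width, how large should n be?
n ≈ 104

CI width ∝ 1/√n
To reduce width by factor 2, need √n to grow by 2 → need 2² = 4 times as many samples.

Current: n = 26, width = 9.65
New: n = 104, width ≈ 4.59

Width reduced by factor of 9.65/4.59 = 2.10.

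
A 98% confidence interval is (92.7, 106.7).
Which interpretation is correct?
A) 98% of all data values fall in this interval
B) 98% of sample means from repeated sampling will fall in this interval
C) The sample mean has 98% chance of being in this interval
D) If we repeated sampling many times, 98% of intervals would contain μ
D

A) Wrong — a CI is about the parameter μ, not individual data values.
B) Wrong — coverage applies to intervals containing μ, not to future x̄ values.
C) Wrong — x̄ is observed and sits in the interval by construction.
D) Correct — this is the frequentist long-run coverage interpretation.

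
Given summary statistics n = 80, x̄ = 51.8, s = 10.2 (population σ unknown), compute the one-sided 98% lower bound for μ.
μ ≥ 49.42

Lower bound (one-sided):
t* = 2.088 (one-sided for 98%)
Lower bound = x̄ - t* · s/√n = 51.8 - 2.088 · 10.2/√80 = 49.42

We are 98% confident that μ ≥ 49.42.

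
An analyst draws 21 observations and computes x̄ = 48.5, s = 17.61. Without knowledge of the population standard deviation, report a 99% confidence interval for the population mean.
(37.57, 59.43)

t-interval (σ unknown):
df = n - 1 = 20
t* = 2.845 for 99% confidence

Margin of error = t* · s/√n = 2.845 · 17.61/√21 = 10.93

CI: (37.57, 59.43)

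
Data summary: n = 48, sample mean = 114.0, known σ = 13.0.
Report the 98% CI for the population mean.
(109.64, 118.36)

z-interval (σ known):
z* = 2.326 for 98% confidence

Margin of error = z* · σ/√n = 2.326 · 13.0/√48 = 4.36

CI: (114.0 - 4.36, 114.0 + 4.36) = (109.64, 118.36)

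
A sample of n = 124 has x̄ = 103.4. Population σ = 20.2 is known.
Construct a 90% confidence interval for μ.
(100.42, 106.38)

z-interval (σ known):
z* = 1.645 for 90% confidence

Margin of error = z* · σ/√n = 1.645 · 20.2/√124 = 2.98

CI: (103.4 - 2.98, 103.4 + 2.98) = (100.42, 106.38)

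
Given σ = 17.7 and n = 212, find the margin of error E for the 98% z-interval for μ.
Margin of error = 2.83

Margin of error = z* · σ/√n
= 2.326 · 17.7/√212
= 2.326 · 17.7/14.5602
= 2.83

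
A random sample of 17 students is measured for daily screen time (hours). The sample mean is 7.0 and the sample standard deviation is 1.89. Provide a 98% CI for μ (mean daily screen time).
(5.82, 8.18)

t-interval (σ unknown):
df = n - 1 = 16
t* = 2.583 for 98% confidence

Margin of error = t* · s/√n = 2.583 · 1.89/√17 = 1.18

CI: (5.82, 8.18)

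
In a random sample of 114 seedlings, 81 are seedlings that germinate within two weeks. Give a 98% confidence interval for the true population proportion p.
(0.612, 0.809)

Proportion CI:
p̂ = 81/114 = 0.71053
SE = √(p̂(1-p̂)/n) = √(0.71053 · 0.28947 / 114) = 0.04248

z* = 2.326
Margin = z* · SE = 2.326 · 0.04248 = 0.0988

CI: 0.71053 ± 0.0988 = (0.612, 0.809)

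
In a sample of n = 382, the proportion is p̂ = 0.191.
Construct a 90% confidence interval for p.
(0.158, 0.224)

Proportion CI:
SE = √(p̂(1-p̂)/n) = √(0.191 · 0.809 / 382) = 0.02011

z* = 1.645
Margin = z* · SE = 1.645 · 0.02011 = 0.0331

CI: 0.191 ± 0.0331 = (0.158, 0.224)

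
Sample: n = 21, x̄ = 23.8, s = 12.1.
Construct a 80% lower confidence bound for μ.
μ ≥ 21.53

Lower bound (one-sided):
t* = 0.860 (one-sided for 80%)
Lower bound = x̄ - t* · s/√n = 23.8 - 0.860 · 12.1/√21 = 21.53

We are 80% confident that μ ≥ 21.53.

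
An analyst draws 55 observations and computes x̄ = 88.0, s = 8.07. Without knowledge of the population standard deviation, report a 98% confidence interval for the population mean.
(85.39, 90.61)

t-interval (σ unknown):
df = n - 1 = 54
t* = 2.397 for 98% confidence

Margin of error = t* · s/√n = 2.397 · 8.07/√55 = 2.61

CI: (85.39, 90.61)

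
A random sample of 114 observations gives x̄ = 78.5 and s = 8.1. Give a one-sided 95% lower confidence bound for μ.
μ ≥ 77.24

Lower bound (one-sided):
t* = 1.658 (one-sided for 95%)
Lower bound = x̄ - t* · s/√n = 78.5 - 1.658 · 8.1/√114 = 77.24

We are 95% confident that μ ≥ 77.24.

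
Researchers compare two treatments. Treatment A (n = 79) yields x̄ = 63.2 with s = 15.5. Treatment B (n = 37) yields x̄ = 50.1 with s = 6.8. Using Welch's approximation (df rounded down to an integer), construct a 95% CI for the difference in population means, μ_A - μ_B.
(9.00, 17.20)

Difference: x̄₁ - x̄₂ = 13.10
SE = √(s₁²/n₁ + s₂²/n₂) = √(15.5²/79 + 6.8²/37) = 2.0714
df = 113.68 → 113 (Welch–Satterthwaite, rounded down)
t* = 1.981

CI: 13.10 ± 1.981 · 2.0714 = 13.10 ± 4.10 = (9.00, 17.20)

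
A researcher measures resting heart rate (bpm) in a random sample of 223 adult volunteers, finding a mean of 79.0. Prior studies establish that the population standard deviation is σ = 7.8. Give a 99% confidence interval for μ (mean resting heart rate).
(77.65, 80.35)

z-interval (σ known):
z* = 2.576 for 99% confidence

Margin of error = z* · σ/√n = 2.576 · 7.8/√223 = 1.35

CI: (79.0 - 1.35, 79.0 + 1.35) = (77.65, 80.35)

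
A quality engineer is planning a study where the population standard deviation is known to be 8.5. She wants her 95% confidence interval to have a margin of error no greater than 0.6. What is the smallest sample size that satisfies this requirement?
n ≥ 771

For margin E ≤ 0.6:
n ≥ (z* · σ / E)²
n ≥ (1.960 · 8.5 / 0.6)²
n ≥ 770.99

Minimum n = 771 (rounding up)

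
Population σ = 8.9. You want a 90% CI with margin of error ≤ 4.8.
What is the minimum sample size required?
n ≥ 10

For margin E ≤ 4.8:
n ≥ (z* · σ / E)²
n ≥ (1.645 · 8.9 / 4.8)²
n ≥ 9.30

Minimum n = 10 (rounding up)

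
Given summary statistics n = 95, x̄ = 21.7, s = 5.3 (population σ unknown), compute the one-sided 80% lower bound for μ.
μ ≥ 21.24

Lower bound (one-sided):
t* = 0.845 (one-sided for 80%)
Lower bound = x̄ - t* · s/√n = 21.7 - 0.845 · 5.3/√95 = 21.24

We are 80% confident that μ ≥ 21.24.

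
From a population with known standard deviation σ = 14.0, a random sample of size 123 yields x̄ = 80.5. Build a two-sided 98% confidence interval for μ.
(77.56, 83.44)

z-interval (σ known):
z* = 2.326 for 98% confidence

Margin of error = z* · σ/√n = 2.326 · 14.0/√123 = 2.94

CI: (80.5 - 2.94, 80.5 + 2.94) = (77.56, 83.44)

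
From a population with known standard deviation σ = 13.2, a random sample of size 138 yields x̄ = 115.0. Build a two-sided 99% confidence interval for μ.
(112.11, 117.89)

z-interval (σ known):
z* = 2.576 for 99% confidence

Margin of error = z* · σ/√n = 2.576 · 13.2/√138 = 2.89

CI: (115.0 - 2.89, 115.0 + 2.89) = (112.11, 117.89)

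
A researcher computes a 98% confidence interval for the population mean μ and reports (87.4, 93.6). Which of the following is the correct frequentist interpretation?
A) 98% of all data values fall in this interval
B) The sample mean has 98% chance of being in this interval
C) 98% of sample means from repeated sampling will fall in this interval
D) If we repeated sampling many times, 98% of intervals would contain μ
D

A) Wrong — a CI is about the parameter μ, not individual data values.
B) Wrong — x̄ is observed and sits in the interval by construction.
C) Wrong — coverage applies to intervals containing μ, not to future x̄ values.
D) Correct — this is the frequentist long-run coverage interpretation.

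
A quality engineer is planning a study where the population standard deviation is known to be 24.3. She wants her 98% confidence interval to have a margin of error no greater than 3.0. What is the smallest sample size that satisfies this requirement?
n ≥ 355

For margin E ≤ 3.0:
n ≥ (z* · σ / E)²
n ≥ (2.326 · 24.3 / 3.0)²
n ≥ 354.97

Minimum n = 355 (rounding up)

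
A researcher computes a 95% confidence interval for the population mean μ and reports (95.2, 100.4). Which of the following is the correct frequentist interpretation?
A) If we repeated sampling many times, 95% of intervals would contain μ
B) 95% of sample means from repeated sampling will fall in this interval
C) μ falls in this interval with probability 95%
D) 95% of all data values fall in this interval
A

A) Correct — this is the frequentist long-run coverage interpretation.
B) Wrong — coverage applies to intervals containing μ, not to future x̄ values.
C) Wrong — μ is fixed; the randomness lives in the interval, not in μ.
D) Wrong — a CI is about the parameter μ, not individual data values.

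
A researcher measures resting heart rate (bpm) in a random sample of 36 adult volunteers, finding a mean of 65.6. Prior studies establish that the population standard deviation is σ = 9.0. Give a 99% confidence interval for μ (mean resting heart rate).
(61.74, 69.46)

z-interval (σ known):
z* = 2.576 for 99% confidence

Margin of error = z* · σ/√n = 2.576 · 9.0/√36 = 3.86

CI: (65.6 - 3.86, 65.6 + 3.86) = (61.74, 69.46)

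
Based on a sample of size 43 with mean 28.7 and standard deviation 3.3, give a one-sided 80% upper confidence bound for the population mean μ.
μ ≤ 29.13

Upper bound (one-sided):
t* = 0.850 (one-sided for 80%)
Upper bound = x̄ + t* · s/√n = 28.7 + 0.850 · 3.3/√43 = 29.13

We are 80% confident that μ ≤ 29.13.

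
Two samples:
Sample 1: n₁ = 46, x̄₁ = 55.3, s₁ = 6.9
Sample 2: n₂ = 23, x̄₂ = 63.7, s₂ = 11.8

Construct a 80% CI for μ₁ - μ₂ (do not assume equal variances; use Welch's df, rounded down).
(-11.89, -4.91)

Difference: x̄₁ - x̄₂ = -8.40
SE = √(s₁²/n₁ + s₂²/n₂) = √(6.9²/46 + 11.8²/23) = 2.6625
df = 29.74 → 29 (Welch–Satterthwaite, rounded down)
t* = 1.311

CI: -8.40 ± 1.311 · 2.6625 = -8.40 ± 3.49 = (-11.89, -4.91)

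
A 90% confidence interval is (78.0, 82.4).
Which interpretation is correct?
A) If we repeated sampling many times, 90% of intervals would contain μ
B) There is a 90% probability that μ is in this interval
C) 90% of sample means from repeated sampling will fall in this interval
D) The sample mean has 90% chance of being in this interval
A

A) Correct — this is the frequentist long-run coverage interpretation.
B) Wrong — μ is fixed; the randomness lives in the interval, not in μ.
C) Wrong — coverage applies to intervals containing μ, not to future x̄ values.
D) Wrong — x̄ is observed and sits in the interval by construction.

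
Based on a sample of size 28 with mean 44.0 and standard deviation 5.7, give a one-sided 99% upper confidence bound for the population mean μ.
μ ≤ 46.66

Upper bound (one-sided):
t* = 2.473 (one-sided for 99%)
Upper bound = x̄ + t* · s/√n = 44.0 + 2.473 · 5.7/√28 = 46.66

We are 99% confident that μ ≤ 46.66.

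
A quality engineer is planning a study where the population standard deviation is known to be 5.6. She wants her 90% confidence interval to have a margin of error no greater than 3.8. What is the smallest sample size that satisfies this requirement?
n ≥ 6

For margin E ≤ 3.8:
n ≥ (z* · σ / E)²
n ≥ (1.645 · 5.6 / 3.8)²
n ≥ 5.88

Minimum n = 6 (rounding up)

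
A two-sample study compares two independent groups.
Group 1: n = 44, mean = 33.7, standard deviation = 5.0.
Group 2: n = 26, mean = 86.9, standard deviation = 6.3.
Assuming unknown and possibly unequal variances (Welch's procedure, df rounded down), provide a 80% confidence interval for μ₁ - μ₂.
(-55.08, -51.32)

Difference: x̄₁ - x̄₂ = -53.20
SE = √(s₁²/n₁ + s₂²/n₂) = √(5.0²/44 + 6.3²/26) = 1.4473
df = 43.56 → 43 (Welch–Satterthwaite, rounded down)
t* = 1.302

CI: -53.20 ± 1.302 · 1.4473 = -53.20 ± 1.88 = (-55.08, -51.32)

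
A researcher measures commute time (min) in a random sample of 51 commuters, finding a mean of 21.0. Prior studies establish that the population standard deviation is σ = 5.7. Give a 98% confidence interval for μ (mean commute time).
(19.14, 22.86)

z-interval (σ known):
z* = 2.326 for 98% confidence

Margin of error = z* · σ/√n = 2.326 · 5.7/√51 = 1.86

CI: (21.0 - 1.86, 21.0 + 1.86) = (19.14, 22.86)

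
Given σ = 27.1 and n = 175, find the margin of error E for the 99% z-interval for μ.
Margin of error = 5.28

Margin of error = z* · σ/√n
= 2.576 · 27.1/√175
= 2.576 · 27.1/13.2288
= 5.28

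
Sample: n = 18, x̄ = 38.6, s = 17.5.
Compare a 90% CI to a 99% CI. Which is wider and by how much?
99% CI is wider by 9.56

df = 17
90% CI: t* = 1.740, (31.42, 45.78), width = 2 · t* · s/√n = 14.35
99% CI: t* = 2.898, (26.65, 50.55), width = 2 · t* · s/√n = 23.91

The 99% CI is wider by 23.91 - 14.35 = 9.56.
Higher confidence requires a wider interval.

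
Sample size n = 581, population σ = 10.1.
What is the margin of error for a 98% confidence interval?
Margin of error = 0.97

Margin of error = z* · σ/√n
= 2.326 · 10.1/√581
= 2.326 · 10.1/24.1039
= 0.97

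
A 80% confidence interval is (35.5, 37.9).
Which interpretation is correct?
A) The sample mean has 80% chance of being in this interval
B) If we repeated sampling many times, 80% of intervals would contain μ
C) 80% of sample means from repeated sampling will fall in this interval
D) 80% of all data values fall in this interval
B

A) Wrong — x̄ is observed and sits in the interval by construction.
B) Correct — this is the frequentist long-run coverage interpretation.
C) Wrong — coverage applies to intervals containing μ, not to future x̄ values.
D) Wrong — a CI is about the parameter μ, not individual data values.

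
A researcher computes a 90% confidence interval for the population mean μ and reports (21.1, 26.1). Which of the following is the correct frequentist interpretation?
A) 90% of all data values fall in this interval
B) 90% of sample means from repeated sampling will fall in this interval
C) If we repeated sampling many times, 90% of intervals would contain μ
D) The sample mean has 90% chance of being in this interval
C

A) Wrong — a CI is about the parameter μ, not individual data values.
B) Wrong — coverage applies to intervals containing μ, not to future x̄ values.
C) Correct — this is the frequentist long-run coverage interpretation.
D) Wrong — x̄ is observed and sits in the interval by construction.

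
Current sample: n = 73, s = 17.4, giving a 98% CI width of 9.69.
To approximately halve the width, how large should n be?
n ≈ 292

CI width ∝ 1/√n
To reduce width by factor 2, need √n to grow by 2 → need 2² = 4 times as many samples.

Current: n = 73, width = 9.69
New: n = 292, width ≈ 4.76

Width reduced by factor of 9.69/4.76 = 2.04.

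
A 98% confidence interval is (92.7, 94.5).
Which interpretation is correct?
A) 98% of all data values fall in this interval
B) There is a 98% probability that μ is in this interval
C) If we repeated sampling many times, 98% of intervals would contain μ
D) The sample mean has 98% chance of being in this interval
C

A) Wrong — a CI is about the parameter μ, not individual data values.
B) Wrong — μ is fixed; the randomness lives in the interval, not in μ.
C) Correct — this is the frequentist long-run coverage interpretation.
D) Wrong — x̄ is observed and sits in the interval by construction.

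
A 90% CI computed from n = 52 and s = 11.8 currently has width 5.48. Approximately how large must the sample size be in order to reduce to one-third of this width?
n ≈ 468

CI width ∝ 1/√n
To reduce width by factor 3, need √n to grow by 3 → need 3² = 9 times as many samples.

Current: n = 52, width = 5.48
New: n = 468, width ≈ 1.80

Width reduced by factor of 5.48/1.80 = 3.04.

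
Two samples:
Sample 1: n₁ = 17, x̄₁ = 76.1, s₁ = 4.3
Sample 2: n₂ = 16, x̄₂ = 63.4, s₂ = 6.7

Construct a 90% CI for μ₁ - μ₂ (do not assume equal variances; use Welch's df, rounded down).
(9.33, 16.07)

Difference: x̄₁ - x̄₂ = 12.70
SE = √(s₁²/n₁ + s₂²/n₂) = √(4.3²/17 + 6.7²/16) = 1.9731
df = 25.32 → 25 (Welch–Satterthwaite, rounded down)
t* = 1.708

CI: 12.70 ± 1.708 · 1.9731 = 12.70 ± 3.37 = (9.33, 16.07)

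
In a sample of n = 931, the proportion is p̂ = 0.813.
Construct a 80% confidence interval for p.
(0.797, 0.829)

Proportion CI:
SE = √(p̂(1-p̂)/n) = √(0.813 · 0.187 / 931) = 0.01278

z* = 1.282
Margin = z* · SE = 1.282 · 0.01278 = 0.0164

CI: 0.813 ± 0.0164 = (0.797, 0.829)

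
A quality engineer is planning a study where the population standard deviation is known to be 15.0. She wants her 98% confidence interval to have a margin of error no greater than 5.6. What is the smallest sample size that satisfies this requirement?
n ≥ 39

For margin E ≤ 5.6:
n ≥ (z* · σ / E)²
n ≥ (2.326 · 15.0 / 5.6)²
n ≥ 38.82

Minimum n = 39 (rounding up)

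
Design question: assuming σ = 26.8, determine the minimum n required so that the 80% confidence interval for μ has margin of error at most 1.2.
n ≥ 820

For margin E ≤ 1.2:
n ≥ (z* · σ / E)²
n ≥ (1.282 · 26.8 / 1.2)²
n ≥ 819.75

Minimum n = 820 (rounding up)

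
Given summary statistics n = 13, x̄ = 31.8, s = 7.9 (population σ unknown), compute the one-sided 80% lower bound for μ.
μ ≥ 29.89

Lower bound (one-sided):
t* = 0.873 (one-sided for 80%)
Lower bound = x̄ - t* · s/√n = 31.8 - 0.873 · 7.9/√13 = 29.89

We are 80% confident that μ ≥ 29.89.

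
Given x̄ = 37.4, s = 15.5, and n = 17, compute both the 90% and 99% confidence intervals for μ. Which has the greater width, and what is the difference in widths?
99% CI is wider by 8.83

df = 16
90% CI: t* = 1.746, (30.84, 43.96), width = 2 · t* · s/√n = 13.13
99% CI: t* = 2.921, (26.42, 48.38), width = 2 · t* · s/√n = 21.96

The 99% CI is wider by 21.96 - 13.13 = 8.83.
Higher confidence requires a wider interval.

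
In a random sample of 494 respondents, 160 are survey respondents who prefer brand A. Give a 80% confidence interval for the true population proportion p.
(0.297, 0.351)

Proportion CI:
p̂ = 160/494 = 0.32389
SE = √(p̂(1-p̂)/n) = √(0.32389 · 0.67611 / 494) = 0.02105

z* = 1.282
Margin = z* · SE = 1.282 · 0.02105 = 0.0270

CI: 0.32389 ± 0.0270 = (0.297, 0.351)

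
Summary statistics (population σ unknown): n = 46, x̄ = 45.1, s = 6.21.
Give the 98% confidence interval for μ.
(42.89, 47.31)

t-interval (σ unknown):
df = n - 1 = 45
t* = 2.412 for 98% confidence

Margin of error = t* · s/√n = 2.412 · 6.21/√46 = 2.21

CI: (42.89, 47.31)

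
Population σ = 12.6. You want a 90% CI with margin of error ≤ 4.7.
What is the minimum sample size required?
n ≥ 20

For margin E ≤ 4.7:
n ≥ (z* · σ / E)²
n ≥ (1.645 · 12.6 / 4.7)²
n ≥ 19.45

Minimum n = 20 (rounding up)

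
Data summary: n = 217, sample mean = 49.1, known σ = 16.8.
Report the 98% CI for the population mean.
(46.45, 51.75)

z-interval (σ known):
z* = 2.326 for 98% confidence

Margin of error = z* · σ/√n = 2.326 · 16.8/√217 = 2.65

CI: (49.1 - 2.65, 49.1 + 2.65) = (46.45, 51.75)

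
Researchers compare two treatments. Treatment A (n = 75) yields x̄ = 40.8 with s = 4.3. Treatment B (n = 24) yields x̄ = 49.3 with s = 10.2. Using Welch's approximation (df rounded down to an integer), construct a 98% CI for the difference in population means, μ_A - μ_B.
(-13.82, -3.18)

Difference: x̄₁ - x̄₂ = -8.50
SE = √(s₁²/n₁ + s₂²/n₂) = √(4.3²/75 + 10.2²/24) = 2.1405
df = 25.66 → 25 (Welch–Satterthwaite, rounded down)
t* = 2.485

CI: -8.50 ± 2.485 · 2.1405 = -8.50 ± 5.32 = (-13.82, -3.18)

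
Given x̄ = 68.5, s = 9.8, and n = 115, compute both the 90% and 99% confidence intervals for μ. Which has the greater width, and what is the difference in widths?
99% CI is wider by 1.76

df = 114
90% CI: t* = 1.658, (66.98, 70.02), width = 2 · t* · s/√n = 3.03
99% CI: t* = 2.620, (66.11, 70.89), width = 2 · t* · s/√n = 4.79

The 99% CI is wider by 4.79 - 3.03 = 1.76.
Higher confidence requires a wider interval.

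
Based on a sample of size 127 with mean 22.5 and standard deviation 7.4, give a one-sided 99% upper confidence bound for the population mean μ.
μ ≤ 24.05

Upper bound (one-sided):
t* = 2.356 (one-sided for 99%)
Upper bound = x̄ + t* · s/√n = 22.5 + 2.356 · 7.4/√127 = 24.05

We are 99% confident that μ ≤ 24.05.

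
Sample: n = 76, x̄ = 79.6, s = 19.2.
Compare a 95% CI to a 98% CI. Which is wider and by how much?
98% CI is wider by 1.70

df = 75
95% CI: t* = 1.992, (75.21, 83.99), width = 2 · t* · s/√n = 8.77
98% CI: t* = 2.377, (74.36, 84.84), width = 2 · t* · s/√n = 10.47

The 98% CI is wider by 10.47 - 8.77 = 1.70.
Higher confidence requires a wider interval.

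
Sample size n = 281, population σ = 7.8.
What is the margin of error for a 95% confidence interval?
Margin of error = 0.91

Margin of error = z* · σ/√n
= 1.960 · 7.8/√281
= 1.960 · 7.8/16.7631
= 0.91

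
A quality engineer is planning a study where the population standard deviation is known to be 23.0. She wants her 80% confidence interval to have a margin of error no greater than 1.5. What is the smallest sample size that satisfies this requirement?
n ≥ 387

For margin E ≤ 1.5:
n ≥ (z* · σ / E)²
n ≥ (1.282 · 23.0 / 1.5)²
n ≥ 386.41

Minimum n = 387 (rounding up)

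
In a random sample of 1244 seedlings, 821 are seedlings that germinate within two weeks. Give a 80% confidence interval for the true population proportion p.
(0.643, 0.677)

Proportion CI:
p̂ = 821/1244 = 0.65997
SE = √(p̂(1-p̂)/n) = √(0.65997 · 0.34003 / 1244) = 0.01343

z* = 1.282
Margin = z* · SE = 1.282 · 0.01343 = 0.0172

CI: 0.65997 ± 0.0172 = (0.643, 0.677)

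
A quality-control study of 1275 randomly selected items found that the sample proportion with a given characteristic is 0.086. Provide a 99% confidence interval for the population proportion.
(0.066, 0.106)

Proportion CI:
SE = √(p̂(1-p̂)/n) = √(0.086 · 0.914 / 1275) = 0.00785

z* = 2.576
Margin = z* · SE = 2.576 · 0.00785 = 0.0202

CI: 0.086 ± 0.0202 = (0.066, 0.106)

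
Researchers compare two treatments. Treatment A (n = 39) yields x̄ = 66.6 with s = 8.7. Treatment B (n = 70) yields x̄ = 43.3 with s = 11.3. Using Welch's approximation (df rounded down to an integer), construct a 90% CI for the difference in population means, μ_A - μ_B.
(20.08, 26.52)

Difference: x̄₁ - x̄₂ = 23.30
SE = √(s₁²/n₁ + s₂²/n₂) = √(8.7²/39 + 11.3²/70) = 1.9403
df = 96.20 → 96 (Welch–Satterthwaite, rounded down)
t* = 1.661

CI: 23.30 ± 1.661 · 1.9403 = 23.30 ± 3.22 = (20.08, 26.52)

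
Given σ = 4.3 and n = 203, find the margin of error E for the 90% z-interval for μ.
Margin of error = 0.50

Margin of error = z* · σ/√n
= 1.645 · 4.3/√203
= 1.645 · 4.3/14.2478
= 0.50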